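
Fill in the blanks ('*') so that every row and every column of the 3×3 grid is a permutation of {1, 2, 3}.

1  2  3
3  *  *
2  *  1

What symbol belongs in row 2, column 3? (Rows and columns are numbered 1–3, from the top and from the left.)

2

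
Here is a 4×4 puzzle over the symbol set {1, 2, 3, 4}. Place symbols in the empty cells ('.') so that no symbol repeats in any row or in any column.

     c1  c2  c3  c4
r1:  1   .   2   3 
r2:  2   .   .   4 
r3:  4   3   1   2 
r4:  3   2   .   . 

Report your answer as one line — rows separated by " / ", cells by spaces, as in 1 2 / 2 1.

1 4 2 3 / 2 1 3 4 / 4 3 1 2 / 3 2 4 1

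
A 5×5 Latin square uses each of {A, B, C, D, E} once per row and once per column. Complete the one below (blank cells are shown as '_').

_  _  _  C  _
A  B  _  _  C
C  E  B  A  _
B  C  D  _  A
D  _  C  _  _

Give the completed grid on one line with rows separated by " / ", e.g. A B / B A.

E D A C B / A B E D C / C E B A D / B C D E A / D A C B E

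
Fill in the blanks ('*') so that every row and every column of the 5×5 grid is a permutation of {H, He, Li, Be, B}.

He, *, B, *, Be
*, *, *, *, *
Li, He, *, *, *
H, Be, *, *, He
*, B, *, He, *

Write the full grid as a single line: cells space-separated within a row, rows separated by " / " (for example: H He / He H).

He H B Li Be / B Li He Be H / Li He Be H B / H Be Li B He / Be B H He Li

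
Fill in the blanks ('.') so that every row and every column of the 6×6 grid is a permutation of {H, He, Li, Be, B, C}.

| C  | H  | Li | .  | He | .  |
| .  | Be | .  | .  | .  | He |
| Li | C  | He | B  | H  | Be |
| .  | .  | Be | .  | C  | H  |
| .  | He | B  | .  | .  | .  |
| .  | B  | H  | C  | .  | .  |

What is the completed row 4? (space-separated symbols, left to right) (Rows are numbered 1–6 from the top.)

row 1 has {H,He,Li,C}; column 4 has {B,C} — only Be is left for (r1,c4).
row 1 has {H,He,Li,Be,C}; column 6 has {H,He,Be} — only B is left for (r1,c6).
row 2 has {He,Be}; column 3 has {H,He,Li,Be,B} — only C is left for (r2,c3).
row 4 has {H,Be,C}; column 2 has {H,He,Be,B,C} — only Li is left for (r4,c2).
row 4 has {H,Li,Be,C}; column 4 has {Be,B,C} — only He is left for (r4,c4).
row 6 has {H,B,C}; column 6 has {H,He,Be,B} — only Li is left for (r6,c6).
row 4 has {H,He,Li,Be,C}; column 1 has {Li,C} — only B is left for (r4,c1).

B Li Be He C H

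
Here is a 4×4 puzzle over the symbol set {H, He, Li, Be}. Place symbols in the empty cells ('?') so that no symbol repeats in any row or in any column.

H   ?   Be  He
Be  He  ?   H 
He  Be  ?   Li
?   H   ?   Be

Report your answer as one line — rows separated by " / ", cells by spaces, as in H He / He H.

H Li Be He / Be He Li H / He Be H Li / Li H He Be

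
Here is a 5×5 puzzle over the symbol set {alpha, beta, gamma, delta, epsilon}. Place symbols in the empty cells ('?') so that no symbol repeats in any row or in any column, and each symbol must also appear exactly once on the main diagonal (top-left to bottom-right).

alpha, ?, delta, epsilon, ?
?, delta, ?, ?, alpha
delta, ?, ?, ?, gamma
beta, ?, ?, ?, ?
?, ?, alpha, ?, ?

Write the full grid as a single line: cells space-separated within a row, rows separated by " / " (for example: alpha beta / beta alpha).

alpha gamma delta epsilon beta / epsilon delta gamma beta alpha / delta epsilon beta alpha gamma / beta alpha epsilon gamma delta / gamma beta alpha delta epsilon

(r1,c5): row 1 has {alpha,delta,epsilon}; column 5 has {alpha,gamma}, so it must be beta.
(r4,c4): row 4 has {beta}; column 4 has {epsilon}; the diagonal has {alpha,delta}, so it must be gamma.
(r5,c5): row 5 has {alpha}; column 5 has {alpha,beta,gamma}; the diagonal has {alpha,gamma,delta}, so it must be epsilon.
(r1,c2): row 1 has {alpha,beta,delta,epsilon}; column 2 has {delta}, so it must be gamma.
(r2,c4): row 2 has {alpha,delta}; column 4 has {gamma,epsilon}, so it must be beta.
(r3,c3): row 3 has {gamma,delta}; column 3 has {alpha,delta}; the diagonal has {alpha,gamma,delta,epsilon}, so it must be beta.
(r3,c4): row 3 has {beta,gamma,delta}; column 4 has {beta,gamma,epsilon}, so it must be alpha.
(r4,c3): row 4 has {beta,gamma}; column 3 has {alpha,beta,delta}, so it must be epsilon.
(r4,c5): row 4 has {beta,gamma,epsilon}; column 5 has {alpha,beta,gamma,epsilon}, so it must be delta.
(r5,c1): row 5 has {alpha,epsilon}; column 1 has {alpha,beta,delta}, so it must be gamma.
(r5,c2): row 5 has {alpha,gamma,epsilon}; column 2 has {gamma,delta}, so it must be beta.
(r5,c4): row 5 has {alpha,beta,gamma,epsilon}; column 4 has {alpha,beta,gamma,epsilon}, so it must be delta.
(r2,c1): row 2 has {alpha,beta,delta}; column 1 has {alpha,beta,gamma,delta}, so it must be epsilon.
(r2,c3): row 2 has {alpha,beta,delta,epsilon}; column 3 has {alpha,beta,delta,epsilon}, so it must be gamma.
(r3,c2): row 3 has {alpha,beta,gamma,delta}; column 2 has {beta,gamma,delta}, so it must be epsilon.
(r4,c2): row 4 has {beta,gamma,delta,epsilon}; column 2 has {beta,gamma,delta,epsilon}, so it must be alpha.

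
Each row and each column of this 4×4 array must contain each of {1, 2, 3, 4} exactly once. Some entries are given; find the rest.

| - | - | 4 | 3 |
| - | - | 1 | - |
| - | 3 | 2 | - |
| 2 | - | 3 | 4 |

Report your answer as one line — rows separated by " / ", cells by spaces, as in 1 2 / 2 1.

1 2 4 3 / 3 4 1 2 / 4 3 2 1 / 2 1 3 4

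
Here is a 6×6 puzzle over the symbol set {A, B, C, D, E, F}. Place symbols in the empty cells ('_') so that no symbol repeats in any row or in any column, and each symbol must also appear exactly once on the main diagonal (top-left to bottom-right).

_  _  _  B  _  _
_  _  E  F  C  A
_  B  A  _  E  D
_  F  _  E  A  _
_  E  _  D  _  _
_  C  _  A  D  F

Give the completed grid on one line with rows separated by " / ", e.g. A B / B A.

(r1,c5): row 1 has {B}; column 5 has {A,C,D,E}, so it must be F.
(r2,c2): row 2 has {A,C,E,F}; column 2 has {B,C,E,F}; the diagonal has {A,E,F}, so it must be D.
(r3,c4): row 3 has {A,B,D,E}; column 4 has {A,B,D,E,F}, so it must be C.
(r5,c5): row 5 has {D,E}; column 5 has {A,C,D,E,F}; the diagonal has {A,D,E,F}, so it must be B.
(r5,c6): row 5 has {B,D,E}; column 6 has {A,D,F}, so it must be C.
(r6,c3): row 6 has {A,C,D,F}; column 3 has {A,E}, so it must be B.
(r1,c1): row 1 has {B,F}; column 1 is empty so far; the diagonal has {A,B,D,E,F}, so it must be C.
(r1,c2): row 1 has {B,C,F}; column 2 has {B,C,D,E,F}, so it must be A.
(r1,c3): row 1 has {A,B,C,F}; column 3 has {A,B,E}, so it must be D.
(r1,c6): row 1 has {A,B,C,D,F}; column 6 has {A,C,D,F}, so it must be E.
(r2,c1): row 2 has {A,C,D,E,F}; column 1 has {C}, so it must be B.
(r3,c1): row 3 has {A,B,C,D,E}; column 1 has {B,C}, so it must be F.
(r4,c1): row 4 has {A,E,F}; column 1 has {B,C,F}, so it must be D.
(r4,c3): row 4 has {A,D,E,F}; column 3 has {A,B,D,E}, so it must be C.
(r4,c6): row 4 has {A,C,D,E,F}; column 6 has {A,C,D,E,F}, so it must be B.
(r5,c1): row 5 has {B,C,D,E}; column 1 has {B,C,D,F}, so it must be A.
(r5,c3): row 5 has {A,B,C,D,E}; column 3 has {A,B,C,D,E}, so it must be F.
(r6,c1): row 6 has {A,B,C,D,F}; column 1 has {A,B,C,D,F}, so it must be E.

C A D B F E / B D E F C A / F B A C E D / D F C E A B / A E F D B C / E C B A D F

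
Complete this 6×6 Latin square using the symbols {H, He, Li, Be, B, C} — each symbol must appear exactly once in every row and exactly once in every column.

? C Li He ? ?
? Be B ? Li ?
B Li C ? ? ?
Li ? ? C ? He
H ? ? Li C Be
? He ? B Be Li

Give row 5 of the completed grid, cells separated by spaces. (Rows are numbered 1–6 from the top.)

H B He Li C Be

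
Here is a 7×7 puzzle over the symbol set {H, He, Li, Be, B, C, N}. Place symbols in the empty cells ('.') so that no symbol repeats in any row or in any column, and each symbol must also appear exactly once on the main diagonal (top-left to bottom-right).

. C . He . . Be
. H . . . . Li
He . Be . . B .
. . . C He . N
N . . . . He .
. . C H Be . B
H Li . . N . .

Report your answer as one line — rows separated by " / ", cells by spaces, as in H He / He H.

B C N He H Li Be / C H He N B Be Li / He N Be Li C B H / Be B Li C He H N / N Be H B Li He C / Li He C H Be N B / H Li B Be N C He

row 3 has {He,Be,B}; column 2 has {H,Li,C} — only N is left for (r3,c2).
row 3 has {He,Be,B,N}; column 4 has {H,He,C} — only Li is left for (r3,c4).
row 6 has {H,Be,B,C}; column 1 has {H,He,N} — only Li is left for (r6,c1).
row 6 has {H,Li,Be,B,C}; column 2 has {H,Li,C,N} — only He is left for (r6,c2).
row 6 has {H,He,Li,Be,B,C}; column 6 has {He,B}; the diagonal has {H,Be,C} — only N is left for (r6,c6).
row 7 has {H,Li,N}; column 7 has {Li,Be,B,N}; the diagonal has {H,Be,C,N} — only He is left for (r7,c7).
row 1 has {He,Be,C}; column 1 has {H,He,Li,N}; the diagonal has {H,He,Be,C,N} — only B is left for (r1,c1).
row 4 has {He,C,N}; column 1 has {H,He,Li,B,N} — only Be is left for (r4,c1).
row 4 has {He,Be,C,N}; column 2 has {H,He,Li,C,N} — only B is left for (r4,c2).
row 5 has {He,N}; column 2 has {H,He,Li,B,C,N} — only Be is left for (r5,c2).
row 5 has {He,Be,N}; column 4 has {H,He,Li,C} — only B is left for (r5,c4).
row 5 has {He,Be,B,N}; column 5 has {He,Be,N}; the diagonal has {H,He,Be,B,C,N} — only Li is left for (r5,c5).
row 7 has {H,He,Li,N}; column 3 has {Be,C} — only B is left for (r7,c3).
row 7 has {H,He,Li,B,N}; column 4 has {H,He,Li,B,C} — only Be is left for (r7,c4).
row 7 has {H,He,Li,Be,B,N}; column 6 has {He,B,N} — only C is left for (r7,c6).
row 1 has {He,Be,B,C}; column 5 has {He,Li,Be,N} — only H is left for (r1,c5).
row 1 has {H,He,Be,B,C}; column 6 has {He,B,C,N} — only Li is left for (r1,c6).
row 2 has {H,Li}; column 1 has {H,He,Li,Be,B,N} — only C is left for (r2,c1).
row 2 has {H,Li,C}; column 4 has {H,He,Li,Be,B,C} — only N is left for (r2,c4).
row 2 has {H,Li,C,N}; column 5 has {H,He,Li,Be,N} — only B is left for (r2,c5).
row 2 has {H,Li,B,C,N}; column 6 has {He,Li,B,C,N} — only Be is left for (r2,c6).
row 3 has {He,Li,Be,B,N}; column 5 has {H,He,Li,Be,B,N} — only C is left for (r3,c5).
row 3 has {He,Li,Be,B,C,N}; column 7 has {He,Li,Be,B,N} — only H is left for (r3,c7).
row 4 has {He,Be,B,C,N}; column 6 has {He,Li,Be,B,C,N} — only H is left for (r4,c6).
row 5 has {He,Li,Be,B,N}; column 3 has {Be,B,C} — only H is left for (r5,c3).
row 5 has {H,He,Li,Be,B,N}; column 7 has {H,He,Li,Be,B,N} — only C is left for (r5,c7).
row 1 has {H,He,Li,Be,B,C}; column 3 has {H,Be,B,C} — only N is left for (r1,c3).
row 2 has {H,Li,Be,B,C,N}; column 3 has {H,Be,B,C,N} — only He is left for (r2,c3).
row 4 has {H,He,Be,B,C,N}; column 3 has {H,He,Be,B,C,N} — only Li is left for (r4,c3).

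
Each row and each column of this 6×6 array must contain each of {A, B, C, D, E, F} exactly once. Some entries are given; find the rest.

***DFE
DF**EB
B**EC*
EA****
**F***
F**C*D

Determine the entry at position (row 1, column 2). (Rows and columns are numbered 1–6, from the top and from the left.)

C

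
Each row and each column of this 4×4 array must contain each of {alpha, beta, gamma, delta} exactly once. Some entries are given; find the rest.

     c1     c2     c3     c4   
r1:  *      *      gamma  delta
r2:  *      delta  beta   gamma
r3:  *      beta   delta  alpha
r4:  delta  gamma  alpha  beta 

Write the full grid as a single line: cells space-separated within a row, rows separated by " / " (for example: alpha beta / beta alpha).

row 1 has {gamma,delta}; column 2 has {beta,gamma,delta} — only alpha is left for (r1,c2).
row 2 has {beta,gamma,delta}; column 1 has {delta} — only alpha is left for (r2,c1).
row 3 has {alpha,beta,delta}; column 1 has {alpha,delta} — only gamma is left for (r3,c1).
row 1 has {alpha,gamma,delta}; column 1 has {alpha,gamma,delta} — only beta is left for (r1,c1).

beta alpha gamma delta / alpha delta beta gamma / gamma beta delta alpha / delta gamma alpha beta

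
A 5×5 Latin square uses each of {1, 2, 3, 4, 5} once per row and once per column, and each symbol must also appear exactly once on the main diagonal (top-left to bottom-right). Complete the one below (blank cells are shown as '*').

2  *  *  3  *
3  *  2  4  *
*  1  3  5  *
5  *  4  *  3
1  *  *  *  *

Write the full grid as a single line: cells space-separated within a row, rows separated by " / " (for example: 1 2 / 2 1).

2 4 1 3 5 / 3 5 2 4 1 / 4 1 3 5 2 / 5 2 4 1 3 / 1 3 5 2 4

(r2,c2) = 5
(r2,c5) = 1
(r3,c1) = 4
(r3,c5) = 2
(r4,c2) = 2
(r4,c4) = 1
(r5,c3) = 5
(r5,c4) = 2
(r5,c5) = 4
(r1,c2) = 4
(r1,c3) = 1
(r1,c5) = 5
(r5,c2) = 3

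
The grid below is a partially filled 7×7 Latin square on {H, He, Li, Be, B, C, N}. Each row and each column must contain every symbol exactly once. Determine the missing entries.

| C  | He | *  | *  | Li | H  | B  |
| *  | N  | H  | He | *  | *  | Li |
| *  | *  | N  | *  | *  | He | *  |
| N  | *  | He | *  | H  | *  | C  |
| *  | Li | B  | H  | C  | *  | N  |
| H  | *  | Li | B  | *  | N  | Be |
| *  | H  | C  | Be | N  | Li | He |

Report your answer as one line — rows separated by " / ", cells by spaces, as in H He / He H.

C He Be N Li H B / Be N H He B C Li / Li B N C Be He H / N Be He Li H B C / He Li B H C Be N / H C Li B He N Be / B H C Be N Li He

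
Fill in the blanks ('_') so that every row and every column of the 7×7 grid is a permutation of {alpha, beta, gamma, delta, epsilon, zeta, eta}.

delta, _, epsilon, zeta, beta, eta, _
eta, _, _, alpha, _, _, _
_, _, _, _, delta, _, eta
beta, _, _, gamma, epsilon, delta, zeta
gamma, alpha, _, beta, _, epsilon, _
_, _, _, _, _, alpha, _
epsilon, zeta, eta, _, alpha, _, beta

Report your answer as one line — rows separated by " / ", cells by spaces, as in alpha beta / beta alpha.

(r1,c2) = gamma
(r1,c7) = alpha
(r3,c4) = epsilon
(r4,c2) = eta
(r4,c3) = alpha
(r5,c7) = delta
(r6,c1) = zeta
(r7,c4) = delta
(r7,c6) = gamma
(r3,c1) = alpha
(r3,c2) = beta
(r3,c6) = zeta
(r5,c3) = zeta
(r5,c5) = eta
(r6,c4) = eta
(r6,c5) = gamma
(r6,c7) = epsilon
(r2,c5) = zeta
(r2,c6) = beta
(r2,c7) = gamma
(r3,c3) = gamma
(r6,c2) = delta
(r6,c3) = beta
(r2,c2) = epsilon
(r2,c3) = delta

delta gamma epsilon zeta beta eta alpha / eta epsilon delta alpha zeta beta gamma / alpha beta gamma epsilon delta zeta eta / beta eta alpha gamma epsilon delta zeta / gamma alpha zeta beta eta epsilon delta / zeta delta beta eta gamma alpha epsilon / epsilon zeta eta delta alpha gamma beta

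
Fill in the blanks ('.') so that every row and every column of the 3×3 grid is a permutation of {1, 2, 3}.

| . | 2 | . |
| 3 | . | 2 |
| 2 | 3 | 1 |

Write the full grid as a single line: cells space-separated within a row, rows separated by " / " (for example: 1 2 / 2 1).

1 2 3 / 3 1 2 / 2 3 1

Cell (r1,c1): row 1 has {2}; column 1 has {2,3} → 1.
Cell (r1,c3): row 1 has {1,2}; column 3 has {1,2} → 3.
Cell (r2,c2): row 2 has {2,3}; column 2 has {2,3} → 1.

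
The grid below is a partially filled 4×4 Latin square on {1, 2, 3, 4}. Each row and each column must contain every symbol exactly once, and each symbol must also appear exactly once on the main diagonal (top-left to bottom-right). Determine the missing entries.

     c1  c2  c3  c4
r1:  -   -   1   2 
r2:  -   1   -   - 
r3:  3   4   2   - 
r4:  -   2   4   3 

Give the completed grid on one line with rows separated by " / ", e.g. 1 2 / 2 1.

row 1 has {1,2}; column 1 has {3}; the diagonal has {1,2,3} — only 4 is left for (r1,c1).
row 1 has {1,2,4}; column 2 has {1,2,4} — only 3 is left for (r1,c2).
row 2 has {1}; column 1 has {3,4} — only 2 is left for (r2,c1).
row 2 has {1,2}; column 3 has {1,2,4} — only 3 is left for (r2,c3).
row 2 has {1,2,3}; column 4 has {2,3} — only 4 is left for (r2,c4).
row 3 has {2,3,4}; column 4 has {2,3,4} — only 1 is left for (r3,c4).
row 4 has {2,3,4}; column 1 has {2,3,4} — only 1 is left for (r4,c1).

4 3 1 2 / 2 1 3 4 / 3 4 2 1 / 1 2 4 3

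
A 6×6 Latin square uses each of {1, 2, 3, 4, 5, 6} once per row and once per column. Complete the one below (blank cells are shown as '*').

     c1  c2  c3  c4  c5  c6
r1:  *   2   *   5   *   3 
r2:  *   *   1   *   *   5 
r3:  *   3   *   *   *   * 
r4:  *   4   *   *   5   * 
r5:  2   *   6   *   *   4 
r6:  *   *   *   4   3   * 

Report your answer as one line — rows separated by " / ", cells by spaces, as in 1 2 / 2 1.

(r1,c3) = 4
(r2,c2) = 6
(r5,c5) = 1
(r1,c5) = 6
(r5,c2) = 5
(r5,c4) = 3
(r6,c2) = 1
(r1,c1) = 1
(r2,c4) = 2
(r2,c5) = 4
(r3,c5) = 2
(r2,c1) = 3
(r3,c3) = 5
(r4,c1) = 6
(r4,c4) = 1
(r4,c6) = 2
(r6,c1) = 5
(r6,c3) = 2
(r6,c6) = 6
(r3,c1) = 4
(r3,c4) = 6
(r3,c6) = 1
(r4,c3) = 3

1 2 4 5 6 3 / 3 6 1 2 4 5 / 4 3 5 6 2 1 / 6 4 3 1 5 2 / 2 5 6 3 1 4 / 5 1 2 4 3 6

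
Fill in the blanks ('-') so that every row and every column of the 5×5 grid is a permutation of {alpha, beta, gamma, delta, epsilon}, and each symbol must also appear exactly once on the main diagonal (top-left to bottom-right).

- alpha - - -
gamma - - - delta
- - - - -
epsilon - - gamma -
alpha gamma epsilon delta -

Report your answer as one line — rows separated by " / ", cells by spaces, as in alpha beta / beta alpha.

At row 5, column 5: row 5 has {alpha,gamma,delta,epsilon}; column 5 has {delta}; the diagonal has {gamma}; that leaves beta.
At row 1, column 1: row 1 has {alpha}; column 1 has {alpha,gamma,epsilon}; the diagonal has {beta,gamma}; that leaves delta.
At row 2, column 2: row 2 has {gamma,delta}; column 2 has {alpha,gamma}; the diagonal has {beta,gamma,delta}; that leaves epsilon.
At row 3, column 1: row 3 is empty so far; column 1 has {alpha,gamma,delta,epsilon}; that leaves beta.
At row 3, column 2: row 3 has {beta}; column 2 has {alpha,gamma,epsilon}; that leaves delta.
At row 3, column 3: row 3 has {beta,delta}; column 3 has {epsilon}; the diagonal has {beta,gamma,delta,epsilon}; that leaves alpha.
At row 3, column 4: row 3 has {alpha,beta,delta}; column 4 has {gamma,delta}; that leaves epsilon.
At row 3, column 5: row 3 has {alpha,beta,delta,epsilon}; column 5 has {beta,delta}; that leaves gamma.
At row 4, column 2: row 4 has {gamma,epsilon}; column 2 has {alpha,gamma,delta,epsilon}; that leaves beta.
At row 4, column 3: row 4 has {beta,gamma,epsilon}; column 3 has {alpha,epsilon}; that leaves delta.
At row 4, column 5: row 4 has {beta,gamma,delta,epsilon}; column 5 has {beta,gamma,delta}; that leaves alpha.
At row 1, column 4: row 1 has {alpha,delta}; column 4 has {gamma,delta,epsilon}; that leaves beta.
At row 1, column 5: row 1 has {alpha,beta,delta}; column 5 has {alpha,beta,gamma,delta}; that leaves epsilon.
At row 2, column 3: row 2 has {gamma,delta,epsilon}; column 3 has {alpha,delta,epsilon}; that leaves beta.
At row 2, column 4: row 2 has {beta,gamma,delta,epsilon}; column 4 has {beta,gamma,delta,epsilon}; that leaves alpha.
At row 1, column 3: row 1 has {alpha,beta,delta,epsilon}; column 3 has {alpha,beta,delta,epsilon}; that leaves gamma.

delta alpha gamma beta epsilon / gamma epsilon beta alpha delta / beta delta alpha epsilon gamma / epsilon beta delta gamma alpha / alpha gamma epsilon delta beta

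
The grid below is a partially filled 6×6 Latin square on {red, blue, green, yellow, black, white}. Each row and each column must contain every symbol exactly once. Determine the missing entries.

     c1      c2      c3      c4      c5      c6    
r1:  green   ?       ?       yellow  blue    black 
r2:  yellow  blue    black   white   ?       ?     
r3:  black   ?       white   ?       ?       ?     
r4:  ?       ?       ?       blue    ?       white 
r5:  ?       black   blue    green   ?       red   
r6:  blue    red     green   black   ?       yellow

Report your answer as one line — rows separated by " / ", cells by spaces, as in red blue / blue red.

green white red yellow blue black / yellow blue black white red green / black yellow white red green blue / red green yellow blue black white / white black blue green yellow red / blue red green black white yellow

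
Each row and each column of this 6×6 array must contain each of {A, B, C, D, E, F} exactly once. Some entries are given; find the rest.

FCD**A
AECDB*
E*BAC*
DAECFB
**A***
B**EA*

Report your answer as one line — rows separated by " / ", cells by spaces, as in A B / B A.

F C D B E A / A E C D B F / E F B A C D / D A E C F B / C B A F D E / B D F E A C

(r1,c4) = B
(r1,c5) = E
(r2,c6) = F
(r3,c6) = D
(r5,c1) = C
(r5,c4) = F
(r5,c5) = D
(r5,c6) = E
(r6,c3) = F
(r6,c6) = C
(r3,c2) = F
(r5,c2) = B
(r6,c2) = D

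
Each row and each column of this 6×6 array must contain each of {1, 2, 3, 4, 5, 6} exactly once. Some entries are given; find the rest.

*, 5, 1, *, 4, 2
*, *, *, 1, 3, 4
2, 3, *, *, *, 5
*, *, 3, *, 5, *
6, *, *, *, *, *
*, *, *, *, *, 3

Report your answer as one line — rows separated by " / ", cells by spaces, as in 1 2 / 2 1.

3 5 1 6 4 2 / 5 6 2 1 3 4 / 2 3 6 4 1 5 / 4 1 3 2 5 6 / 6 4 5 3 2 1 / 1 2 4 5 6 3

At row 1, column 1: row 1 has {1,2,4,5}; column 1 has {2,6}; that leaves 3.
At row 1, column 4: row 1 has {1,2,3,4,5}; column 4 has {1}; that leaves 6.
At row 2, column 1: row 2 has {1,3,4}; column 1 has {2,3,6}; that leaves 5.
At row 3, column 4: row 3 has {2,3,5}; column 4 has {1,6}; that leaves 4.
At row 4, column 4: row 4 has {3,5}; column 4 has {1,4,6}; that leaves 2.
At row 5, column 6: row 5 has {6}; column 6 has {2,3,4,5}; that leaves 1.
At row 6, column 4: row 6 has {3}; column 4 has {1,2,4,6}; that leaves 5.
At row 3, column 3: row 3 has {2,3,4,5}; column 3 has {1,3}; that leaves 6.
At row 3, column 5: row 3 has {2,3,4,5,6}; column 5 has {3,4,5}; that leaves 1.
At row 4, column 6: row 4 has {2,3,5}; column 6 has {1,2,3,4,5}; that leaves 6.
At row 5, column 4: row 5 has {1,6}; column 4 has {1,2,4,5,6}; that leaves 3.
At row 5, column 5: row 5 has {1,3,6}; column 5 has {1,3,4,5}; that leaves 2.
At row 6, column 5: row 6 has {3,5}; column 5 has {1,2,3,4,5}; that leaves 6.
At row 2, column 3: row 2 has {1,3,4,5}; column 3 has {1,3,6}; that leaves 2.
At row 5, column 2: row 5 has {1,2,3,6}; column 2 has {3,5}; that leaves 4.
At row 5, column 3: row 5 has {1,2,3,4,6}; column 3 has {1,2,3,6}; that leaves 5.
At row 6, column 3: row 6 has {3,5,6}; column 3 has {1,2,3,5,6}; that leaves 4.
At row 2, column 2: row 2 has {1,2,3,4,5}; column 2 has {3,4,5}; that leaves 6.
At row 4, column 2: row 4 has {2,3,5,6}; column 2 has {3,4,5,6}; that leaves 1.
At row 6, column 1: row 6 has {3,4,5,6}; column 1 has {2,3,5,6}; that leaves 1.
At row 6, column 2: row 6 has {1,3,4,5,6}; column 2 has {1,3,4,5,6}; that leaves 2.
At row 4, column 1: row 4 has {1,2,3,5,6}; column 1 has {1,2,3,5,6}; that leaves 4.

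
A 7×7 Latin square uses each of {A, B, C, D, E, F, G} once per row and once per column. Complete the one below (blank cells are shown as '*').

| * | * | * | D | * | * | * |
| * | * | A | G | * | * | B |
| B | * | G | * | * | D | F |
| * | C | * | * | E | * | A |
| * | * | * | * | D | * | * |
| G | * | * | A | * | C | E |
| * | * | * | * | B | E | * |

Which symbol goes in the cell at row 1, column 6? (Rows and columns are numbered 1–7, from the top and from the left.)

B

(r2,c6): row 2 has {A,B,G}; column 6 has {C,D,E}, so it must be F.
(r6,c5): row 6 has {A,C,E,G}; column 5 has {B,D,E}, so it must be F.
(r2,c5): row 2 has {A,B,F,G}; column 5 has {B,D,E,F}, so it must be C.
(r3,c5): row 3 has {B,D,F,G}; column 5 has {B,C,D,E,F}, so it must be A.
(r1,c5): row 1 has {D}; column 5 has {A,B,C,D,E,F}, so it must be G.
(r1,c7): row 1 has {D,G}; column 7 has {A,B,E,F}, so it must be C.
(r3,c2): row 3 has {A,B,D,F,G}; column 2 has {C}, so it must be E.
(r3,c4): row 3 has {A,B,D,E,F,G}; column 4 has {A,D,G}, so it must be C.
(r5,c7): row 5 has {D}; column 7 has {A,B,C,E,F}, so it must be G.
(r7,c4): row 7 has {B,E}; column 4 has {A,C,D,G}, so it must be F.
(r7,c7): row 7 has {B,E,F}; column 7 has {A,B,C,E,F,G}, so it must be D.
(r2,c2): row 2 has {A,B,C,F,G}; column 2 has {C,E}, so it must be D.
(r4,c4): row 4 has {A,C,E}; column 4 has {A,C,D,F,G}, so it must be B.
(r4,c6): row 4 has {A,B,C,E}; column 6 has {C,D,E,F}, so it must be G.
(r5,c4): row 5 has {D,G}; column 4 has {A,B,C,D,F,G}, so it must be E.
(r6,c2): row 6 has {A,C,E,F,G}; column 2 has {C,D,E}, so it must be B.
(r6,c3): row 6 has {A,B,C,E,F,G}; column 3 has {A,G}, so it must be D.
(r7,c3): row 7 has {B,D,E,F}; column 3 has {A,D,G}, so it must be C.
(r2,c1): row 2 has {A,B,C,D,F,G}; column 1 has {B,G}, so it must be E.
(r4,c3): row 4 has {A,B,C,E,G}; column 3 has {A,C,D,G}, so it must be F.
(r5,c3): row 5 has {D,E,G}; column 3 has {A,C,D,F,G}, so it must be B.
(r5,c6): row 5 has {B,D,E,G}; column 6 has {C,D,E,F,G}, so it must be A.
(r7,c1): row 7 has {B,C,D,E,F}; column 1 has {B,E,G}, so it must be A.
(r7,c2): row 7 has {A,B,C,D,E,F}; column 2 has {B,C,D,E}, so it must be G.
(r1,c1): row 1 has {C,D,G}; column 1 has {A,B,E,G}, so it must be F.
(r1,c2): row 1 has {C,D,F,G}; column 2 has {B,C,D,E,G}, so it must be A.
(r1,c3): row 1 has {A,C,D,F,G}; column 3 has {A,B,C,D,F,G}, so it must be E.
(r1,c6): row 1 has {A,C,D,E,F,G}; column 6 has {A,C,D,E,F,G}, so it must be B.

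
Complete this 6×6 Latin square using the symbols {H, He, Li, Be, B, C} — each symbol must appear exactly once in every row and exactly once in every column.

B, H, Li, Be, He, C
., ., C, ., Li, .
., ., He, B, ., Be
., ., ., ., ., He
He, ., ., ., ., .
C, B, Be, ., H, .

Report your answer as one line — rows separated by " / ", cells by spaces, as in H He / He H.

B H Li Be He C / Be He C H Li B / H Li He B C Be / Li Be H C B He / He C B Li Be H / C B Be He H Li

Cell (r3,c5): row 3 has {He,Be,B}; column 5 has {H,He,Li} → C.
Cell (r6,c6): row 6 has {H,Be,B,C}; column 6 has {He,Be,C} → Li.
Cell (r3,c2): row 3 has {He,Be,B,C}; column 2 has {H,B} → Li.
Cell (r6,c4): row 6 has {H,Li,Be,B,C}; column 4 has {Be,B} → He.
Cell (r2,c4): row 2 has {Li,C}; column 4 has {He,Be,B} → H.
Cell (r2,c6): row 2 has {H,Li,C}; column 6 has {He,Li,Be,C} → B.
Cell (r3,c1): row 3 has {He,Li,Be,B,C}; column 1 has {He,B,C} → H.
Cell (r5,c6): row 5 has {He}; column 6 has {He,Li,Be,B,C} → H.
Cell (r2,c1): row 2 has {H,Li,B,C}; column 1 has {H,He,B,C} → Be.
Cell (r2,c2): row 2 has {H,Li,Be,B,C}; column 2 has {H,Li,B} → He.
Cell (r4,c1): row 4 has {He}; column 1 has {H,He,Be,B,C} → Li.
Cell (r4,c4): row 4 has {He,Li}; column 4 has {H,He,Be,B} → C.
Cell (r5,c3): row 5 has {H,He}; column 3 has {He,Li,Be,C} → B.
Cell (r5,c4): row 5 has {H,He,B}; column 4 has {H,He,Be,B,C} → Li.
Cell (r5,c5): row 5 has {H,He,Li,B}; column 5 has {H,He,Li,C} → Be.
Cell (r4,c2): row 4 has {He,Li,C}; column 2 has {H,He,Li,B} → Be.
Cell (r4,c3): row 4 has {He,Li,Be,C}; column 3 has {He,Li,Be,B,C} → H.
Cell (r4,c5): row 4 has {H,He,Li,Be,C}; column 5 has {H,He,Li,Be,C} → B.
Cell (r5,c2): row 5 has {H,He,Li,Be,B}; column 2 has {H,He,Li,Be,B} → C.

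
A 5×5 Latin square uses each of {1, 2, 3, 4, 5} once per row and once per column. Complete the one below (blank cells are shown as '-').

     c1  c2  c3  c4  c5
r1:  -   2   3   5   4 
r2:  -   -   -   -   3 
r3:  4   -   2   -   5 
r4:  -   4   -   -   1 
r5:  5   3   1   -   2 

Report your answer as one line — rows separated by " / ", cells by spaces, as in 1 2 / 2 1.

1 2 3 5 4 / 2 5 4 1 3 / 4 1 2 3 5 / 3 4 5 2 1 / 5 3 1 4 2

(r1,c1) = 1
(r2,c1) = 2
(r3,c2) = 1
(r3,c4) = 3
(r4,c1) = 3
(r4,c3) = 5
(r4,c4) = 2
(r5,c4) = 4
(r2,c2) = 5
(r2,c3) = 4
(r2,c4) = 1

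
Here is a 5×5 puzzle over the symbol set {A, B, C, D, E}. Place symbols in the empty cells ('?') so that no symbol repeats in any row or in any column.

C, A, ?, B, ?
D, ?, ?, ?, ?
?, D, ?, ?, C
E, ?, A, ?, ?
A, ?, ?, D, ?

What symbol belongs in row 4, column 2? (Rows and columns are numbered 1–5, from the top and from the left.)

B

At row 3, column 1: row 3 has {C,D}; column 1 has {A,C,D,E}; that leaves B.
At row 3, column 3: row 3 has {B,C,D}; column 3 has {A}; that leaves E.
At row 3, column 4: row 3 has {B,C,D,E}; column 4 has {B,D}; that leaves A.
At row 4, column 4: row 4 has {A,E}; column 4 has {A,B,D}; that leaves C.
At row 1, column 3: row 1 has {A,B,C}; column 3 has {A,E}; that leaves D.
At row 1, column 5: row 1 has {A,B,C,D}; column 5 has {C}; that leaves E.
At row 2, column 4: row 2 has {D}; column 4 has {A,B,C,D}; that leaves E.
At row 4, column 2: row 4 has {A,C,E}; column 2 has {A,D}; that leaves B.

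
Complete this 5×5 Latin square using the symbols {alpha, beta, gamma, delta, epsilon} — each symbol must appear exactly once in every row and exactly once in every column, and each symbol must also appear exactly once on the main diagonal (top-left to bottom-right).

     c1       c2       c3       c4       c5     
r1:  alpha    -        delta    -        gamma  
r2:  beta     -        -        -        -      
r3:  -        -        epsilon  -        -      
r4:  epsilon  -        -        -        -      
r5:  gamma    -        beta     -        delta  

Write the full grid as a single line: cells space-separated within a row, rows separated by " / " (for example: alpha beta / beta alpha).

(r2,c2) = gamma
(r2,c3) = alpha
(r2,c5) = epsilon
(r3,c1) = delta
(r4,c3) = gamma
(r4,c4) = beta
(r4,c5) = alpha
(r1,c4) = epsilon
(r2,c4) = delta
(r3,c5) = beta
(r4,c2) = delta
(r5,c4) = alpha
(r1,c2) = beta
(r3,c2) = alpha
(r3,c4) = gamma
(r5,c2) = epsilon

alpha beta delta epsilon gamma / beta gamma alpha delta epsilon / delta alpha epsilon gamma beta / epsilon delta gamma beta alpha / gamma epsilon beta alpha delta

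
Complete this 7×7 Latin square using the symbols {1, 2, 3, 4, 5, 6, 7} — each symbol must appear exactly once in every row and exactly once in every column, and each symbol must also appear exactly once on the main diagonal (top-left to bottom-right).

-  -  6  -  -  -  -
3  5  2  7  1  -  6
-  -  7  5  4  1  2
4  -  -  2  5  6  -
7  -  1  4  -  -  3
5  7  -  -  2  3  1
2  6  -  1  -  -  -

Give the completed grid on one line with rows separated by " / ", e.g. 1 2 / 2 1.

1 4 6 3 7 2 5 / 3 5 2 7 1 4 6 / 6 3 7 5 4 1 2 / 4 1 3 2 5 6 7 / 7 2 1 4 6 5 3 / 5 7 4 6 2 3 1 / 2 6 5 1 3 7 4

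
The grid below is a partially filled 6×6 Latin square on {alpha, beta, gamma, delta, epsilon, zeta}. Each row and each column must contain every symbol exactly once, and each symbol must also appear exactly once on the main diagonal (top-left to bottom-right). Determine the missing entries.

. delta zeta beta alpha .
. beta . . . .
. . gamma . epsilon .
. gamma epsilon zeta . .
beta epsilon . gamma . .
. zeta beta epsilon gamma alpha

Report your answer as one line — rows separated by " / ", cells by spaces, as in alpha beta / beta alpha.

row 1 has {alpha,beta,delta,zeta}; column 1 has {beta}; the diagonal has {alpha,beta,gamma,zeta} — only epsilon is left for (r1,c1).
row 1 has {alpha,beta,delta,epsilon,zeta}; column 6 has {alpha} — only gamma is left for (r1,c6).
row 3 has {gamma,epsilon}; column 2 has {beta,gamma,delta,epsilon,zeta} — only alpha is left for (r3,c2).
row 3 has {alpha,gamma,epsilon}; column 4 has {beta,gamma,epsilon,zeta} — only delta is left for (r3,c4).
row 5 has {beta,gamma,epsilon}; column 5 has {alpha,gamma,epsilon}; the diagonal has {alpha,beta,gamma,epsilon,zeta} — only delta is left for (r5,c5).
row 5 has {beta,gamma,delta,epsilon}; column 6 has {alpha,gamma} — only zeta is left for (r5,c6).
row 6 has {alpha,beta,gamma,epsilon,zeta}; column 1 has {beta,epsilon} — only delta is left for (r6,c1).
row 2 has {beta}; column 4 has {beta,gamma,delta,epsilon,zeta} — only alpha is left for (r2,c4).
row 2 has {alpha,beta}; column 5 has {alpha,gamma,delta,epsilon} — only zeta is left for (r2,c5).
row 3 has {alpha,gamma,delta,epsilon}; column 1 has {beta,delta,epsilon} — only zeta is left for (r3,c1).
row 3 has {alpha,gamma,delta,epsilon,zeta}; column 6 has {alpha,gamma,zeta} — only beta is left for (r3,c6).
row 4 has {gamma,epsilon,zeta}; column 1 has {beta,delta,epsilon,zeta} — only alpha is left for (r4,c1).
row 4 has {alpha,gamma,epsilon,zeta}; column 5 has {alpha,gamma,delta,epsilon,zeta} — only beta is left for (r4,c5).
row 4 has {alpha,beta,gamma,epsilon,zeta}; column 6 has {alpha,beta,gamma,zeta} — only delta is left for (r4,c6).
row 5 has {beta,gamma,delta,epsilon,zeta}; column 3 has {beta,gamma,epsilon,zeta} — only alpha is left for (r5,c3).
row 2 has {alpha,beta,zeta}; column 1 has {alpha,beta,delta,epsilon,zeta} — only gamma is left for (r2,c1).
row 2 has {alpha,beta,gamma,zeta}; column 3 has {alpha,beta,gamma,epsilon,zeta} — only delta is left for (r2,c3).
row 2 has {alpha,beta,gamma,delta,zeta}; column 6 has {alpha,beta,gamma,delta,zeta} — only epsilon is left for (r2,c6).

epsilon delta zeta beta alpha gamma / gamma beta delta alpha zeta epsilon / zeta alpha gamma delta epsilon beta / alpha gamma epsilon zeta beta delta / beta epsilon alpha gamma delta zeta / delta zeta beta epsilon gamma alpha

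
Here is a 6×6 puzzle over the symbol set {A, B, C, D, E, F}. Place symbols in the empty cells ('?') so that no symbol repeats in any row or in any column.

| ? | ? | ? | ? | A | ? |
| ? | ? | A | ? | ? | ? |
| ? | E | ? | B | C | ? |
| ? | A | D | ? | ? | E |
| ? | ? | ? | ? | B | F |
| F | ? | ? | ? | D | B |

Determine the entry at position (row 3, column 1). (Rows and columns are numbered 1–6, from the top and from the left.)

D

(r3,c3): row 3 has {B,C,E}; column 3 has {A,D}, so it must be F.
(r4,c5): row 4 has {A,D,E}; column 5 has {A,B,C,D}, so it must be F.
(r6,c2): row 6 has {B,D,F}; column 2 has {A,E}, so it must be C.
(r6,c3): row 6 has {B,C,D,F}; column 3 has {A,D,F}, so it must be E.
(r6,c4): row 6 has {B,C,D,E,F}; column 4 has {B}, so it must be A.
(r2,c5): row 2 has {A}; column 5 has {A,B,C,D,F}, so it must be E.
(r4,c4): row 4 has {A,D,E,F}; column 4 has {A,B}, so it must be C.
(r5,c2): row 5 has {B,F}; column 2 has {A,C,E}, so it must be D.
(r5,c3): row 5 has {B,D,F}; column 3 has {A,D,E,F}, so it must be C.
(r5,c4): row 5 has {B,C,D,F}; column 4 has {A,B,C}, so it must be E.
(r1,c3): row 1 has {A}; column 3 has {A,C,D,E,F}, so it must be B.
(r4,c1): row 4 has {A,C,D,E,F}; column 1 has {F}, so it must be B.
(r5,c1): row 5 has {B,C,D,E,F}; column 1 has {B,F}, so it must be A.
(r1,c2): row 1 has {A,B}; column 2 has {A,C,D,E}, so it must be F.
(r1,c4): row 1 has {A,B,F}; column 4 has {A,B,C,E}, so it must be D.
(r1,c6): row 1 has {A,B,D,F}; column 6 has {B,E,F}, so it must be C.
(r2,c2): row 2 has {A,E}; column 2 has {A,C,D,E,F}, so it must be B.
(r2,c4): row 2 has {A,B,E}; column 4 has {A,B,C,D,E}, so it must be F.
(r2,c6): row 2 has {A,B,E,F}; column 6 has {B,C,E,F}, so it must be D.
(r3,c1): row 3 has {B,C,E,F}; column 1 has {A,B,F}, so it must be D.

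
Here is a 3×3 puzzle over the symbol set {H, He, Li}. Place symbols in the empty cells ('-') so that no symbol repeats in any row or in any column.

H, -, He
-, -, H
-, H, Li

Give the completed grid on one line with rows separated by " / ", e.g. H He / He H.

H Li He / Li He H / He H Li

(r1,c2) = Li
(r2,c2) = He
(r3,c1) = He
(r2,c1) = Li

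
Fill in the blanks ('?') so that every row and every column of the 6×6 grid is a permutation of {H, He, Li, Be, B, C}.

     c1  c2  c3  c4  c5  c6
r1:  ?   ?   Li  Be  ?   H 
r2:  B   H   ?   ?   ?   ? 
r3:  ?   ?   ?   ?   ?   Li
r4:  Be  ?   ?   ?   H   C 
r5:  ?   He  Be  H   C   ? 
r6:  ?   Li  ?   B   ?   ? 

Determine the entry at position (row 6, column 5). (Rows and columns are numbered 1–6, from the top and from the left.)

(r4,c2) = B
(r4,c3) = He
(r4,c4) = Li
(r5,c1) = Li
(r5,c6) = B
(r1,c2) = C
(r2,c3) = C
(r2,c4) = He
(r2,c6) = Be
(r3,c2) = Be
(r3,c4) = C
(r6,c3) = H
(r6,c6) = He
(r1,c1) = He
(r1,c5) = B
(r2,c5) = Li
(r3,c1) = H
(r3,c3) = B
(r3,c5) = He
(r6,c1) = C
(r6,c5) = Be

Be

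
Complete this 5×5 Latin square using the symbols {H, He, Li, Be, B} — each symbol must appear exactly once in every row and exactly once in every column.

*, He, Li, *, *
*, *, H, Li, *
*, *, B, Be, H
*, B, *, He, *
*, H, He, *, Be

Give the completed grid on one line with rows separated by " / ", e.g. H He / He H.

Be He Li H B / B Be H Li He / He Li B Be H / H B Be He Li / Li H He B Be

(r1,c5): row 1 has {He,Li}; column 5 has {H,Be}, so it must be B.
(r2,c2): row 2 has {H,Li}; column 2 has {H,He,B}, so it must be Be.
(r2,c5): row 2 has {H,Li,Be}; column 5 has {H,Be,B}, so it must be He.
(r3,c2): row 3 has {H,Be,B}; column 2 has {H,He,Be,B}, so it must be Li.
(r4,c3): row 4 has {He,B}; column 3 has {H,He,Li,B}, so it must be Be.
(r4,c5): row 4 has {He,Be,B}; column 5 has {H,He,Be,B}, so it must be Li.
(r5,c4): row 5 has {H,He,Be}; column 4 has {He,Li,Be}, so it must be B.
(r1,c4): row 1 has {He,Li,B}; column 4 has {He,Li,Be,B}, so it must be H.
(r2,c1): row 2 has {H,He,Li,Be}; column 1 is empty so far, so it must be B.
(r3,c1): row 3 has {H,Li,Be,B}; column 1 has {B}, so it must be He.
(r4,c1): row 4 has {He,Li,Be,B}; column 1 has {He,B}, so it must be H.
(r5,c1): row 5 has {H,He,Be,B}; column 1 has {H,He,B}, so it must be Li.
(r1,c1): row 1 has {H,He,Li,B}; column 1 has {H,He,Li,B}, so it must be Be.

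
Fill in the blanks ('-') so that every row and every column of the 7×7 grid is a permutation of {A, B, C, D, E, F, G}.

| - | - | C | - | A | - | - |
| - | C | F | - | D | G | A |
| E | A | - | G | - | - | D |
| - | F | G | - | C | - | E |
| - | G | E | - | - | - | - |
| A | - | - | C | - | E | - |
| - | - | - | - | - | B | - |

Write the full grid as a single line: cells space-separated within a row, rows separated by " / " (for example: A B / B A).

G E C D A F B / B C F E D G A / E A B G F C D / D F G B C A E / F G E A B D C / A B D C G E F / C D A F E B G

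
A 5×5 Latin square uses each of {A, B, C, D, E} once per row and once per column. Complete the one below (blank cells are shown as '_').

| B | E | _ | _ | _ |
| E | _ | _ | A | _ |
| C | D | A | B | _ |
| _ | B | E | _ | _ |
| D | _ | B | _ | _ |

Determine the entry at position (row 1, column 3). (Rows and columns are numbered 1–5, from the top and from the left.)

(r2,c2) = C
(r2,c3) = D
(r2,c5) = B
(r3,c5) = E
(r4,c1) = A
(r5,c2) = A
(r5,c5) = C
(r1,c3) = C

C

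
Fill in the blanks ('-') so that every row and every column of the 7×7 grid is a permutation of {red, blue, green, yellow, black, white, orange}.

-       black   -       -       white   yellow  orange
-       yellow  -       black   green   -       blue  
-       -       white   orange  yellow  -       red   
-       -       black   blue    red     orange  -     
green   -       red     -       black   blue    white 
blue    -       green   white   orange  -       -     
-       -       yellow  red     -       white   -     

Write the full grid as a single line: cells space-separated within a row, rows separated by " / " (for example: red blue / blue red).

red black blue green white yellow orange / white yellow orange black green red blue / black blue white orange yellow green red / yellow white black blue red orange green / green orange red yellow black blue white / blue red green white orange black yellow / orange green yellow red blue white black

(r1,c1) = red
(r1,c3) = blue
(r1,c4) = green
(r2,c3) = orange
(r2,c6) = red
(r3,c1) = black
(r3,c6) = green
(r5,c2) = orange
(r5,c4) = yellow
(r6,c2) = red
(r6,c6) = black
(r6,c7) = yellow
(r7,c1) = orange
(r7,c5) = blue
(r2,c1) = white
(r3,c2) = blue
(r4,c1) = yellow
(r4,c7) = green
(r7,c2) = green
(r7,c7) = black
(r4,c2) = white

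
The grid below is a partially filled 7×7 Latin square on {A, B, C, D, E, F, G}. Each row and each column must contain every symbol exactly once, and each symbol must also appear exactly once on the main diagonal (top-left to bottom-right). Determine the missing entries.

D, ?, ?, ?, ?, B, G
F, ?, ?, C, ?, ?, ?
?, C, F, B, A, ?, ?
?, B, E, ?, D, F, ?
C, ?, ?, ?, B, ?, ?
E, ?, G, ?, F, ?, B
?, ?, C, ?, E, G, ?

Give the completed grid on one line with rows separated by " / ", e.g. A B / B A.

D F A E C B G / F E B C G A D / G C F B A D E / A B E G D F C / C G D A B E F / E A G D F C B / B D C F E G A

(r1,c3): row 1 has {B,D,G}; column 3 has {C,E,F,G}, so it must be A.
(r1,c5): row 1 has {A,B,D,G}; column 5 has {A,B,D,E,F}, so it must be C.
(r2,c5): row 2 has {C,F}; column 5 has {A,B,C,D,E,F}, so it must be G.
(r3,c1): row 3 has {A,B,C,F}; column 1 has {C,D,E,F}, so it must be G.
(r4,c1): row 4 has {B,D,E,F}; column 1 has {C,D,E,F,G}, so it must be A.
(r4,c4): row 4 has {A,B,D,E,F}; column 4 has {B,C}; the diagonal has {B,D,F}, so it must be G.
(r4,c7): row 4 has {A,B,D,E,F,G}; column 7 has {B,G}, so it must be C.
(r5,c3): row 5 has {B,C}; column 3 has {A,C,E,F,G}, so it must be D.
(r7,c1): row 7 has {C,E,G}; column 1 has {A,C,D,E,F,G}, so it must be B.
(r7,c7): row 7 has {B,C,E,G}; column 7 has {B,C,G}; the diagonal has {B,D,F,G}, so it must be A.
(r2,c2): row 2 has {C,F,G}; column 2 has {B,C}; the diagonal has {A,B,D,F,G}, so it must be E.
(r2,c3): row 2 has {C,E,F,G}; column 3 has {A,C,D,E,F,G}, so it must be B.
(r2,c7): row 2 has {B,C,E,F,G}; column 7 has {A,B,C,G}, so it must be D.
(r3,c7): row 3 has {A,B,C,F,G}; column 7 has {A,B,C,D,G}, so it must be E.
(r5,c7): row 5 has {B,C,D}; column 7 has {A,B,C,D,E,G}, so it must be F.
(r6,c6): row 6 has {B,E,F,G}; column 6 has {B,F,G}; the diagonal has {A,B,D,E,F,G}, so it must be C.
(r1,c2): row 1 has {A,B,C,D,G}; column 2 has {B,C,E}, so it must be F.
(r1,c4): row 1 has {A,B,C,D,F,G}; column 4 has {B,C,G}, so it must be E.
(r2,c6): row 2 has {B,C,D,E,F,G}; column 6 has {B,C,F,G}, so it must be A.
(r3,c6): row 3 has {A,B,C,E,F,G}; column 6 has {A,B,C,F,G}, so it must be D.
(r5,c4): row 5 has {B,C,D,F}; column 4 has {B,C,E,G}, so it must be A.
(r5,c6): row 5 has {A,B,C,D,F}; column 6 has {A,B,C,D,F,G}, so it must be E.
(r6,c4): row 6 has {B,C,E,F,G}; column 4 has {A,B,C,E,G}, so it must be D.
(r7,c2): row 7 has {A,B,C,E,G}; column 2 has {B,C,E,F}, so it must be D.
(r7,c4): row 7 has {A,B,C,D,E,G}; column 4 has {A,B,C,D,E,G}, so it must be F.
(r5,c2): row 5 has {A,B,C,D,E,F}; column 2 has {B,C,D,E,F}, so it must be G.
(r6,c2): row 6 has {B,C,D,E,F,G}; column 2 has {B,C,D,E,F,G}, so it must be A.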